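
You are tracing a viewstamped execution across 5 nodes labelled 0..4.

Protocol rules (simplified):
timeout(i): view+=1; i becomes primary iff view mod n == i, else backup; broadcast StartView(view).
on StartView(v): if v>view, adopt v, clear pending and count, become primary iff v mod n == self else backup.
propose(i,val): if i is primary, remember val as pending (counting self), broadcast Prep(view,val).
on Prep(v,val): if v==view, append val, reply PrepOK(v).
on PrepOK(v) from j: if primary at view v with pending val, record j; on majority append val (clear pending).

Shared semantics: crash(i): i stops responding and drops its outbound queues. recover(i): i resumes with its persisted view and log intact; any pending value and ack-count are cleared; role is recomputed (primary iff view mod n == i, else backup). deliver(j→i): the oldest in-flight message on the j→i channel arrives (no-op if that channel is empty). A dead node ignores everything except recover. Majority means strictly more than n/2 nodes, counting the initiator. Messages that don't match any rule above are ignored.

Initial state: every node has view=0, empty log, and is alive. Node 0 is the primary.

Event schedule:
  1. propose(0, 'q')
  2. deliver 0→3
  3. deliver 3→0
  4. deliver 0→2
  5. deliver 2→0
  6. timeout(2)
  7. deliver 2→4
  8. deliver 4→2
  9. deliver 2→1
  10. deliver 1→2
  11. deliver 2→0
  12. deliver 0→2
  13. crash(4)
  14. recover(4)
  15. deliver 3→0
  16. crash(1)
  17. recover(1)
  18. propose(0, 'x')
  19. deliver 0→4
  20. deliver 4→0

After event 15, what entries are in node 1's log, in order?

empty

after 1 — propose(0,'q'): ·
after 2 — deliver 0→3: n3:back/v0/[q]
after 3 — deliver 3→0: ·
after 4 — deliver 0→2: n2:back/v0/[q]
after 5 — deliver 2→0: n0:prim/v0/[q]
after 6 — timeout(2): n2:back/v1/[q]
after 7 — deliver 2→4: n4:back/v1/[-]
after 8 — deliver 4→2: ·
after 9 — deliver 2→1: n1:prim/v1/[-]
after 10 — deliver 1→2: ·
after 11 — deliver 2→0: n0:back/v1/[q]
after 12 — deliver 0→2: ·
after 13 — crash(4): n4:✗back/v1/[-]
after 14 — recover(4): n4:back/v1/[-]
after 15 — deliver 3→0: ·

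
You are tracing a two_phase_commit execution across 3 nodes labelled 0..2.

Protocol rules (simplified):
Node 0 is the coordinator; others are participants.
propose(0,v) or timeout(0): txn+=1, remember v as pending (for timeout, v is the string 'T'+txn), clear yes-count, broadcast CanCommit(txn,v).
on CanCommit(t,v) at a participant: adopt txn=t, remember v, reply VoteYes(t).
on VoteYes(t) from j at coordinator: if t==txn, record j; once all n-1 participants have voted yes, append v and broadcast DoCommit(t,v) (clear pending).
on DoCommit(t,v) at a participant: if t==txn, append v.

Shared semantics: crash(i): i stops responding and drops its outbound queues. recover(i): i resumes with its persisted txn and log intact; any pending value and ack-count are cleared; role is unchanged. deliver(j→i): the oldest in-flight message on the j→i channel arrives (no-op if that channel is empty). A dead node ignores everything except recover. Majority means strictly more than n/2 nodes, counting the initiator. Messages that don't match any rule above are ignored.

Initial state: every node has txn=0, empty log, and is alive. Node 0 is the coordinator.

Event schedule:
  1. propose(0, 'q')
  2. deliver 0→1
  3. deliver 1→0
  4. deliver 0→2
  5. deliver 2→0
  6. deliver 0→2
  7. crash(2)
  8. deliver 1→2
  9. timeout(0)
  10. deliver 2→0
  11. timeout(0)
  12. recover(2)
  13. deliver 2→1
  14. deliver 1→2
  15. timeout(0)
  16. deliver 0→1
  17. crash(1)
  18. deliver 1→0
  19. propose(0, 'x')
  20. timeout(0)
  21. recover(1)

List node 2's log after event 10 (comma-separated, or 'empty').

q

step 1 propose(0,'q'): 0={coor,t=1,log=-}
step 2 deliver 0→1: 1={part,t=1,log=-}
step 3 deliver 1→0: —
step 4 deliver 0→2: 2={part,t=1,log=-}
step 5 deliver 2→0: 0={coor,t=1,log=q}
step 6 deliver 0→2: 2={part,t=1,log=q}
step 7 crash(2): 2={✗part,t=1,log=q}
step 8 deliver 1→2: —
step 9 timeout(0): 0={coor,t=2,log=q}
step 10 deliver 2→0: —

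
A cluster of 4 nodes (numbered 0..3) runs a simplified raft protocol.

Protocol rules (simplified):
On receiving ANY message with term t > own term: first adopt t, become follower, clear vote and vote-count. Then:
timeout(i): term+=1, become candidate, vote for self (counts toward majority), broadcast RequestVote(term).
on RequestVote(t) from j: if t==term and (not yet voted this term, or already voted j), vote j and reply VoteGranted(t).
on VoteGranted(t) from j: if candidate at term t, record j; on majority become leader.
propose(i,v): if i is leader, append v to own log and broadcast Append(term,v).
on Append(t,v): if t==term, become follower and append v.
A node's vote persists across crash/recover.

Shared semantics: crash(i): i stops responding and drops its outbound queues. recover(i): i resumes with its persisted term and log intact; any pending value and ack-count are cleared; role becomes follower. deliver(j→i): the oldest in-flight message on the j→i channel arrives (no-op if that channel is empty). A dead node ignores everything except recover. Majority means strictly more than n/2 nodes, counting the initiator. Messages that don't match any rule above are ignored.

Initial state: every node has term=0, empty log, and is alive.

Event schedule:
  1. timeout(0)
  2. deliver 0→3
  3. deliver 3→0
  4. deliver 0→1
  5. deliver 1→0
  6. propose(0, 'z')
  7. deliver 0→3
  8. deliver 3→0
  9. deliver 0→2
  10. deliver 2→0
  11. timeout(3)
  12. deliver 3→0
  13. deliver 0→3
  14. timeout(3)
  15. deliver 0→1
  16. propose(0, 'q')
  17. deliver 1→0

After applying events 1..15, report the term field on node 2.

1

e1 timeout(0): 0[cand,t=1,-]
e2 deliver 0→3: 3[foll,t=1,-]
e3 deliver 3→0: ·
e4 deliver 0→1: 1[foll,t=1,-]
e5 deliver 1→0: 0[lead,t=1,-]
e6 propose(0,'z'): 0[lead,t=1,z]
e7 deliver 0→3: 3[foll,t=1,z]
e8 deliver 3→0: ·
e9 deliver 0→2: 2[foll,t=1,-]
e10 deliver 2→0: ·
e11 timeout(3): 3[cand,t=2,z]
e12 deliver 3→0: 0[foll,t=2,z]
e13 deliver 0→3: ·
e14 timeout(3): 3[cand,t=3,z]
e15 deliver 0→1: 1[foll,t=1,z]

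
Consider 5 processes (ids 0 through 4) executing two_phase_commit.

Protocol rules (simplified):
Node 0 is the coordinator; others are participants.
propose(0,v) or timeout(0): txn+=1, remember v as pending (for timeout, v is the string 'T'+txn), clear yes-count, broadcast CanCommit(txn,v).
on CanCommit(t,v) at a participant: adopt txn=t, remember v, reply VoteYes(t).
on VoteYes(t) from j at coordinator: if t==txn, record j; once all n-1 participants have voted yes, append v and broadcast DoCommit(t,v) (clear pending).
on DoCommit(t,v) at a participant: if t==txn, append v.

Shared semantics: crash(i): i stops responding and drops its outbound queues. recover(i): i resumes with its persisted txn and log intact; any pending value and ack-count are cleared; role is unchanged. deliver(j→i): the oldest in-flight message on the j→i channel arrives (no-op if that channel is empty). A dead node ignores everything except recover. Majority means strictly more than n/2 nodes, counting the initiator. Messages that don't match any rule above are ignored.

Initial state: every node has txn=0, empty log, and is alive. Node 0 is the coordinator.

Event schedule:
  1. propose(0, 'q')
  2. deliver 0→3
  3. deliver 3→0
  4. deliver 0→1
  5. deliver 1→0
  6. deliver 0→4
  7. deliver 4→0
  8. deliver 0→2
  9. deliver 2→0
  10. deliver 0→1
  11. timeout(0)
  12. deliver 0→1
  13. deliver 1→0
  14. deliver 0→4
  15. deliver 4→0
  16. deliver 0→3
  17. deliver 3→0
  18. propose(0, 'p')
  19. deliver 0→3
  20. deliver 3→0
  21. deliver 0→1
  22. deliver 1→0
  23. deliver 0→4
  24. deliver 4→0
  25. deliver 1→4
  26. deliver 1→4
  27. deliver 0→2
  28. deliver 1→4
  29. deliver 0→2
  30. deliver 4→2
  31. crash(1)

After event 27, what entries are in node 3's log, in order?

q

step 1 propose(0,'q'): 0={coor,t=1,log=-}
step 2 deliver 0→3: 3={part,t=1,log=-}
step 3 deliver 3→0: —
step 4 deliver 0→1: 1={part,t=1,log=-}
step 5 deliver 1→0: —
step 6 deliver 0→4: 4={part,t=1,log=-}
step 7 deliver 4→0: —
step 8 deliver 0→2: 2={part,t=1,log=-}
step 9 deliver 2→0: 0={coor,t=1,log=q}
step 10 deliver 0→1: 1={part,t=1,log=q}
step 11 timeout(0): 0={coor,t=2,log=q}
step 12 deliver 0→1: 1={part,t=2,log=q}
step 13 deliver 1→0: —
step 14 deliver 0→4: 4={part,t=1,log=q}
step 15 deliver 4→0: —
step 16 deliver 0→3: 3={part,t=1,log=q}
step 17 deliver 3→0: —
step 18 propose(0,'p'): 0={coor,t=3,log=q}
step 19 deliver 0→3: 3={part,t=2,log=q}
step 20 deliver 3→0: —
step 21 deliver 0→1: 1={part,t=3,log=q}
step 22 deliver 1→0: —
step 23 deliver 0→4: 4={part,t=2,log=q}
step 24 deliver 4→0: —
step 25 deliver 1→4: —
step 26 deliver 1→4: —
step 27 deliver 0→2: 2={part,t=1,log=q}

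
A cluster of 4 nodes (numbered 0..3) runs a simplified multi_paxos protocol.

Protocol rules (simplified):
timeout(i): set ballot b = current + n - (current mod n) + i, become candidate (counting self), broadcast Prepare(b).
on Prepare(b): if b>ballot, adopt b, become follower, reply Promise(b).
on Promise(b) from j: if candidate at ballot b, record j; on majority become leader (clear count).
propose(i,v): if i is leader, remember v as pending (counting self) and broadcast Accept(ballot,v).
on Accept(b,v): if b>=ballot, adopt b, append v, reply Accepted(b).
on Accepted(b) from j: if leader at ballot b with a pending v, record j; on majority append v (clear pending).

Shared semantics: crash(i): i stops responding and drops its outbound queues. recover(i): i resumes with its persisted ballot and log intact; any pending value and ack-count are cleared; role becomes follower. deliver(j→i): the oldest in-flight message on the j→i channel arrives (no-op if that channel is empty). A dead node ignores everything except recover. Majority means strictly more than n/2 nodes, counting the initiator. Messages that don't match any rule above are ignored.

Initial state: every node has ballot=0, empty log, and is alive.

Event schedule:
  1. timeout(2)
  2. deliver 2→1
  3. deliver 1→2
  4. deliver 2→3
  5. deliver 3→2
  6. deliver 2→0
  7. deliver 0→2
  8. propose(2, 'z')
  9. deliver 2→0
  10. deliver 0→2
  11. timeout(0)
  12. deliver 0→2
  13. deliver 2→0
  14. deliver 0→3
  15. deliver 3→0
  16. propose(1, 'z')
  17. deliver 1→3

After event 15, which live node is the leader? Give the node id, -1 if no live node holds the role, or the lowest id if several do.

0

e1 timeout(2): 2[cand,b=6,-]
e2 deliver 2→1: 1[foll,b=6,-]
e3 deliver 1→2: ·
e4 deliver 2→3: 3[foll,b=6,-]
e5 deliver 3→2: 2[lead,b=6,-]
e6 deliver 2→0: 0[foll,b=6,-]
e7 deliver 0→2: ·
e8 propose(2,'z'): ·
e9 deliver 2→0: 0[foll,b=6,z]
e10 deliver 0→2: ·
e11 timeout(0): 0[cand,b=8,z]
e12 deliver 0→2: 2[foll,b=8,-]
e13 deliver 2→0: ·
e14 deliver 0→3: 3[foll,b=8,-]
e15 deliver 3→0: 0[lead,b=8,z]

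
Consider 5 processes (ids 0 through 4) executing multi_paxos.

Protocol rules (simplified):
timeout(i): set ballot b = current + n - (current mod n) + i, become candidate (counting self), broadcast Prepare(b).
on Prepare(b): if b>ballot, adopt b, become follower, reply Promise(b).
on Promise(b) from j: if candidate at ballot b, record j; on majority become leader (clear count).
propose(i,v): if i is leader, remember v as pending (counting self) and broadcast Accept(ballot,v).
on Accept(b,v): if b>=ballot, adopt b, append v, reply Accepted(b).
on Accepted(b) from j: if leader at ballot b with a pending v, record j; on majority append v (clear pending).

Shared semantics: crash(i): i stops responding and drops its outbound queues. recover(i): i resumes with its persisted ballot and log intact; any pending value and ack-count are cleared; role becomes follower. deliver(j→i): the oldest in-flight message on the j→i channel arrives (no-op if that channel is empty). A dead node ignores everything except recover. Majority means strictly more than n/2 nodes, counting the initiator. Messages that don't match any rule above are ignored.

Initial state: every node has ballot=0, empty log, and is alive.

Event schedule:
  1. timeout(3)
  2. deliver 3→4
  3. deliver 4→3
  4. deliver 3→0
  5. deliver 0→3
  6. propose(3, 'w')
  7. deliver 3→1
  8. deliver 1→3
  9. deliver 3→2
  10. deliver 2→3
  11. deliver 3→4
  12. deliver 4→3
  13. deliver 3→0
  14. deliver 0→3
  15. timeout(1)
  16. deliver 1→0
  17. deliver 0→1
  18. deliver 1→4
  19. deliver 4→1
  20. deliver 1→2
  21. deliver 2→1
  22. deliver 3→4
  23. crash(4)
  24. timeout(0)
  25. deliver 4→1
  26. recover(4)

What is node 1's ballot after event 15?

1. timeout(3):  <3:cand b8 ->
2. deliver 3→4:  <4:foll b8 ->
3. deliver 4→3:  nop
4. deliver 3→0:  <0:foll b8 ->
5. deliver 0→3:  <3:lead b8 ->
6. propose(3,'w'):  nop
7. deliver 3→1:  <1:foll b8 ->
8. deliver 1→3:  nop
9. deliver 3→2:  <2:foll b8 ->
10. deliver 2→3:  nop
11. deliver 3→4:  <4:foll b8 w>
12. deliver 4→3:  nop
13. deliver 3→0:  <0:foll b8 w>
14. deliver 0→3:  <3:lead b8 w>
15. timeout(1):  <1:cand b11 ->

11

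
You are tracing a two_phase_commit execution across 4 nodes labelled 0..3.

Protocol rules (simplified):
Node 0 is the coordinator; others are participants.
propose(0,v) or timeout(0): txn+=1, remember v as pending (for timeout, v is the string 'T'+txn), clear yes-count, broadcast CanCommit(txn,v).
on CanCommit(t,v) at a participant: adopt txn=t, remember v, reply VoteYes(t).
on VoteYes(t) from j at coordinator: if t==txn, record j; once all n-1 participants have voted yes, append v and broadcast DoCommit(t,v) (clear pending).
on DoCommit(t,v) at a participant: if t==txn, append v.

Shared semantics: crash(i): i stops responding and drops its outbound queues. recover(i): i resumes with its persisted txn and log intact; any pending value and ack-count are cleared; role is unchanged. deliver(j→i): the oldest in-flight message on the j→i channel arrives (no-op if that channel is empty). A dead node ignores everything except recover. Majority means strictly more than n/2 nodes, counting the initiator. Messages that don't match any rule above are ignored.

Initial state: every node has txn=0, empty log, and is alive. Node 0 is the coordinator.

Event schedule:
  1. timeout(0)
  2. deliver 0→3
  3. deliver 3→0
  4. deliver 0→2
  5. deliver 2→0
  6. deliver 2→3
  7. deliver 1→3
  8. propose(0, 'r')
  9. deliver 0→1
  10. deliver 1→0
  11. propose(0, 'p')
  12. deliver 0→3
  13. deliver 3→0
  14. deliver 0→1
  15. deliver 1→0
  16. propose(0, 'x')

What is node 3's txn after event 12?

2

after 1 — timeout(0): n0:coor/t1/[-]
after 2 — deliver 0→3: n3:part/t1/[-]
after 3 — deliver 3→0: ·
after 4 — deliver 0→2: n2:part/t1/[-]
after 5 — deliver 2→0: ·
after 6 — deliver 2→3: ·
after 7 — deliver 1→3: ·
after 8 — propose(0,'r'): n0:coor/t2/[-]
after 9 — deliver 0→1: n1:part/t1/[-]
after 10 — deliver 1→0: ·
after 11 — propose(0,'p'): n0:coor/t3/[-]
after 12 — deliver 0→3: n3:part/t2/[-]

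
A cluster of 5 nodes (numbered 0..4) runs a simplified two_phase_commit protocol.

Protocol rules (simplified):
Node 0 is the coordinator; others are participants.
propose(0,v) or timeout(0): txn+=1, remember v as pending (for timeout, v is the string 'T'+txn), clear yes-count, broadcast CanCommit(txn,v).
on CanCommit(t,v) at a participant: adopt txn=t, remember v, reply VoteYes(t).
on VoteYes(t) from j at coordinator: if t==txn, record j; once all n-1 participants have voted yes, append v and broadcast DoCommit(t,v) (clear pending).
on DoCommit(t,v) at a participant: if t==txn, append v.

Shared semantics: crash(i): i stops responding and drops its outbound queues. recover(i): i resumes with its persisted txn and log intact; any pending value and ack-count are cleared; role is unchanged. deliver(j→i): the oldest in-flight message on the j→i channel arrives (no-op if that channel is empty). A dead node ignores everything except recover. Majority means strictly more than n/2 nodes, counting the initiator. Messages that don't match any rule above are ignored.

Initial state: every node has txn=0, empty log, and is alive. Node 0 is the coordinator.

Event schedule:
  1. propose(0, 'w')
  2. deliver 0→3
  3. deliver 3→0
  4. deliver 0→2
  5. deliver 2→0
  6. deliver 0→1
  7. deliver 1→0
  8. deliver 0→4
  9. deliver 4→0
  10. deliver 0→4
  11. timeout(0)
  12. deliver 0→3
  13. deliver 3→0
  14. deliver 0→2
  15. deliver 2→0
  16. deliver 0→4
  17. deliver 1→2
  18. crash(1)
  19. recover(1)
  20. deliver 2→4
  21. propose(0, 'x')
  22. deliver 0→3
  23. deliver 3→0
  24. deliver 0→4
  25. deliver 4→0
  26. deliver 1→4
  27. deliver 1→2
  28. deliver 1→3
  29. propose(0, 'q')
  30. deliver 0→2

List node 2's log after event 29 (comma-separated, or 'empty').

[1] propose(0,'w') → N0(coor t1 [-])
[2] deliver 0→3 → N3(part t1 [-])
[3] deliver 3→0 → ∅
[4] deliver 0→2 → N2(part t1 [-])
[5] deliver 2→0 → ∅
[6] deliver 0→1 → N1(part t1 [-])
[7] deliver 1→0 → ∅
[8] deliver 0→4 → N4(part t1 [-])
[9] deliver 4→0 → N0(coor t1 [w])
[10] deliver 0→4 → N4(part t1 [w])
[11] timeout(0) → N0(coor t2 [w])
[12] deliver 0→3 → N3(part t1 [w])
[13] deliver 3→0 → ∅
[14] deliver 0→2 → N2(part t1 [w])
[15] deliver 2→0 → ∅
[16] deliver 0→4 → N4(part t2 [w])
[17] deliver 1→2 → ∅
[18] crash(1) → N1(✗part t1 [-])
[19] recover(1) → N1(part t1 [-])
[20] deliver 2→4 → ∅
[21] propose(0,'x') → N0(coor t3 [w])
[22] deliver 0→3 → N3(part t2 [w])
[23] deliver 3→0 → ∅
[24] deliver 0→4 → N4(part t3 [w])
[25] deliver 4→0 → ∅
[26] deliver 1→4 → ∅
[27] deliver 1→2 → ∅
[28] deliver 1→3 → ∅
[29] propose(0,'q') → N0(coor t4 [w])

w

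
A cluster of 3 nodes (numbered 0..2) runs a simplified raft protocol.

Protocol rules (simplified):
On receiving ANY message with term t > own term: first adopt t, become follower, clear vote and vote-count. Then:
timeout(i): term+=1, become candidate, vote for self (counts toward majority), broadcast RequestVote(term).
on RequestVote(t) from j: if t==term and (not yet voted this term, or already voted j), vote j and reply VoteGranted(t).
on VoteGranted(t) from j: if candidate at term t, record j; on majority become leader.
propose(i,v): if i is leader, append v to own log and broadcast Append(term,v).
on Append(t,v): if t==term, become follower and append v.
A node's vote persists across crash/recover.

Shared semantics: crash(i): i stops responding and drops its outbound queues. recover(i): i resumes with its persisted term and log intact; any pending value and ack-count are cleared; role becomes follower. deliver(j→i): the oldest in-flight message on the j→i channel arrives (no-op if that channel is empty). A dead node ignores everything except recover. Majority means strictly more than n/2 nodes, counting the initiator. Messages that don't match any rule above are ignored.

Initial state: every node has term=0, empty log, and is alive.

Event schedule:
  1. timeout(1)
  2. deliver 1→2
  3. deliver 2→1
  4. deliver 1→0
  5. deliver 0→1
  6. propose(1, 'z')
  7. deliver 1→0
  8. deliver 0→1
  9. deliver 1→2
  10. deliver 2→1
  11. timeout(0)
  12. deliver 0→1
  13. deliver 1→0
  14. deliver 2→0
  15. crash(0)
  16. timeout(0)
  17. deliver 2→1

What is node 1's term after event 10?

[1] timeout(1) → N1(cand t1 [-])
[2] deliver 1→2 → N2(foll t1 [-])
[3] deliver 2→1 → N1(lead t1 [-])
[4] deliver 1→0 → N0(foll t1 [-])
[5] deliver 0→1 → ∅
[6] propose(1,'z') → N1(lead t1 [z])
[7] deliver 1→0 → N0(foll t1 [z])
[8] deliver 0→1 → ∅
[9] deliver 1→2 → N2(foll t1 [z])
[10] deliver 2→1 → ∅

1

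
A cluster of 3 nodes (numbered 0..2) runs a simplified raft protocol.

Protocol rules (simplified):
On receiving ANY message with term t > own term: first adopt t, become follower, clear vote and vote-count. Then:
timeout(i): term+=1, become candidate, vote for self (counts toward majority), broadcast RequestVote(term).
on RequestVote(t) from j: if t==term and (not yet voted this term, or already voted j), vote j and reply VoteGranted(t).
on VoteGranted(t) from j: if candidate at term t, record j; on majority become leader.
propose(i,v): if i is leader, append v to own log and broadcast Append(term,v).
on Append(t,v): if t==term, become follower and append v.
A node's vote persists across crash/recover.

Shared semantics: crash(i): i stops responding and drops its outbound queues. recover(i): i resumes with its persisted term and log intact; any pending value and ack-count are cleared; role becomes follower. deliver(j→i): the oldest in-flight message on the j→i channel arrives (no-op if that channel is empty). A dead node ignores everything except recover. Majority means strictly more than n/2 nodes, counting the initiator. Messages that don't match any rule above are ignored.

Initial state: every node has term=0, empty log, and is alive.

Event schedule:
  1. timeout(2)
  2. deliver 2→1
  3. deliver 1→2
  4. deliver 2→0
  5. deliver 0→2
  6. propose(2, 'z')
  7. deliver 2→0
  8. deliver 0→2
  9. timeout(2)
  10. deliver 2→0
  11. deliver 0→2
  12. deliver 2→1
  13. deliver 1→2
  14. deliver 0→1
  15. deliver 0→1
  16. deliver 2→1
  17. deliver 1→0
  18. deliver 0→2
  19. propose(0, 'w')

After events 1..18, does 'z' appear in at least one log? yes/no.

yes

1. timeout(2):  <2:cand t1 ->
2. deliver 2→1:  <1:foll t1 ->
3. deliver 1→2:  <2:lead t1 ->
4. deliver 2→0:  <0:foll t1 ->
5. deliver 0→2:  nop
6. propose(2,'z'):  <2:lead t1 z>
7. deliver 2→0:  <0:foll t1 z>
8. deliver 0→2:  nop
9. timeout(2):  <2:cand t2 z>
10. deliver 2→0:  <0:foll t2 z>
11. deliver 0→2:  <2:lead t2 z>
12. deliver 2→1:  <1:foll t1 z>
13. deliver 1→2:  nop
14. deliver 0→1:  nop
15. deliver 0→1:  nop
16. deliver 2→1:  <1:foll t2 z>
17. deliver 1→0:  nop
18. deliver 0→2:  nop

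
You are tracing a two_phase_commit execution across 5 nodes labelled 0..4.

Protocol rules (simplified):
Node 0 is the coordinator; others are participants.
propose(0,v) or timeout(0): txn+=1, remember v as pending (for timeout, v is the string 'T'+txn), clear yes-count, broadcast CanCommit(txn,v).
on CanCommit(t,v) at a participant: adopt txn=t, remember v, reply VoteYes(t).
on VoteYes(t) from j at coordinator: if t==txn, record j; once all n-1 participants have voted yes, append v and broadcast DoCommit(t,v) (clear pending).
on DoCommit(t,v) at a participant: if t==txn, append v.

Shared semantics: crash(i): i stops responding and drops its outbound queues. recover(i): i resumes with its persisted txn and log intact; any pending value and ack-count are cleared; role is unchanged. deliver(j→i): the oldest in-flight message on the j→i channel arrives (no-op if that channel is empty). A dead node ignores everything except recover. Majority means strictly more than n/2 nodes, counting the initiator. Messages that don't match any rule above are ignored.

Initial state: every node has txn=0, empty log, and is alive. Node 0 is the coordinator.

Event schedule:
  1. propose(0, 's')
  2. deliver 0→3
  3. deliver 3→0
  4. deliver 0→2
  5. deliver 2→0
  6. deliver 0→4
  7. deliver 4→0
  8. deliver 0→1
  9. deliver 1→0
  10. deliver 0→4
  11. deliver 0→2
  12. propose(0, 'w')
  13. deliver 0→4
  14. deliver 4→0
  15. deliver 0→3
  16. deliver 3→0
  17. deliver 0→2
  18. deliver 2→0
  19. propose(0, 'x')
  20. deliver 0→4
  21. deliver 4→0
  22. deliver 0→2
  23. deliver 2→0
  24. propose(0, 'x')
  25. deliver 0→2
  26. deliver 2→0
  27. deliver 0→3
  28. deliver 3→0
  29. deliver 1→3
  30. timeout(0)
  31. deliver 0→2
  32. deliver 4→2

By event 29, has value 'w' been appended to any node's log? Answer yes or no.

after 1 — propose(0,'s'): n0:coor/t1/[-]
after 2 — deliver 0→3: n3:part/t1/[-]
after 3 — deliver 3→0: ·
after 4 — deliver 0→2: n2:part/t1/[-]
after 5 — deliver 2→0: ·
after 6 — deliver 0→4: n4:part/t1/[-]
after 7 — deliver 4→0: ·
after 8 — deliver 0→1: n1:part/t1/[-]
after 9 — deliver 1→0: n0:coor/t1/[s]
after 10 — deliver 0→4: n4:part/t1/[s]
after 11 — deliver 0→2: n2:part/t1/[s]
after 12 — propose(0,'w'): n0:coor/t2/[s]
after 13 — deliver 0→4: n4:part/t2/[s]
after 14 — deliver 4→0: ·
after 15 — deliver 0→3: n3:part/t1/[s]
after 16 — deliver 3→0: ·
after 17 — deliver 0→2: n2:part/t2/[s]
after 18 — deliver 2→0: ·
after 19 — propose(0,'x'): n0:coor/t3/[s]
after 20 — deliver 0→4: n4:part/t3/[s]
after 21 — deliver 4→0: ·
after 22 — deliver 0→2: n2:part/t3/[s]
after 23 — deliver 2→0: ·
after 24 — propose(0,'x'): n0:coor/t4/[s]
after 25 — deliver 0→2: n2:part/t4/[s]
after 26 — deliver 2→0: ·
after 27 — deliver 0→3: n3:part/t2/[s]
after 28 — deliver 3→0: ·
after 29 — deliver 1→3: ·

no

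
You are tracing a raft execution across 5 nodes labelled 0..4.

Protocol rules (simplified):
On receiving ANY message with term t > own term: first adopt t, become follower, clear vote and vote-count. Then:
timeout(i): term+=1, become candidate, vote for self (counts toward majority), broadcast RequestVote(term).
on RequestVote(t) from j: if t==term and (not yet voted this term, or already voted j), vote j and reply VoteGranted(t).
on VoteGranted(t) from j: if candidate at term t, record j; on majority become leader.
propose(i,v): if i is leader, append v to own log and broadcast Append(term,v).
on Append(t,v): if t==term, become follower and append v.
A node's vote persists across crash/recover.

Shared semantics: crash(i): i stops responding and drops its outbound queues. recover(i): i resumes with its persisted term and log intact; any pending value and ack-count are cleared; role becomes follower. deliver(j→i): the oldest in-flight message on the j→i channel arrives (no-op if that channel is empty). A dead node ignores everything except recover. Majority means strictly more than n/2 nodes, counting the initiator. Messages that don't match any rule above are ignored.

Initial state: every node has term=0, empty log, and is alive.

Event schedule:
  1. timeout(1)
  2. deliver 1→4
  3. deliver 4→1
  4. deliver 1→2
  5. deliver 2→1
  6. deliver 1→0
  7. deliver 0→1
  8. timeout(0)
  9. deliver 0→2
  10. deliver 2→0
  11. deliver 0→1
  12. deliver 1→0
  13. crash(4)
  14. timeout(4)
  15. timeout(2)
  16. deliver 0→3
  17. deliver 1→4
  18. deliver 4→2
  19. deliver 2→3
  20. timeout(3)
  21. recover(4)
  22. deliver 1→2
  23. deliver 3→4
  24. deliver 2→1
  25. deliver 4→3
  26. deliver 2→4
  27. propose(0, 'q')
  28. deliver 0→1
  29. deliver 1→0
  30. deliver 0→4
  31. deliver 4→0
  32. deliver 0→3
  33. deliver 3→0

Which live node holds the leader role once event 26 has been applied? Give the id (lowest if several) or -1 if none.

after 1 — timeout(1): n1:cand/t1/[-]
after 2 — deliver 1→4: n4:foll/t1/[-]
after 3 — deliver 4→1: ·
after 4 — deliver 1→2: n2:foll/t1/[-]
after 5 — deliver 2→1: n1:lead/t1/[-]
after 6 — deliver 1→0: n0:foll/t1/[-]
after 7 — deliver 0→1: ·
after 8 — timeout(0): n0:cand/t2/[-]
after 9 — deliver 0→2: n2:foll/t2/[-]
after 10 — deliver 2→0: ·
after 11 — deliver 0→1: n1:foll/t2/[-]
after 12 — deliver 1→0: n0:lead/t2/[-]
after 13 — crash(4): n4:✗foll/t1/[-]
after 14 — timeout(4): ·
after 15 — timeout(2): n2:cand/t3/[-]
after 16 — deliver 0→3: n3:foll/t2/[-]
after 17 — deliver 1→4: ·
after 18 — deliver 4→2: ·
after 19 — deliver 2→3: n3:foll/t3/[-]
after 20 — timeout(3): n3:cand/t4/[-]
after 21 — recover(4): n4:foll/t1/[-]
after 22 — deliver 1→2: ·
after 23 — deliver 3→4: n4:foll/t4/[-]
after 24 — deliver 2→1: n1:foll/t3/[-]
after 25 — deliver 4→3: ·
after 26 — deliver 2→4: ·

0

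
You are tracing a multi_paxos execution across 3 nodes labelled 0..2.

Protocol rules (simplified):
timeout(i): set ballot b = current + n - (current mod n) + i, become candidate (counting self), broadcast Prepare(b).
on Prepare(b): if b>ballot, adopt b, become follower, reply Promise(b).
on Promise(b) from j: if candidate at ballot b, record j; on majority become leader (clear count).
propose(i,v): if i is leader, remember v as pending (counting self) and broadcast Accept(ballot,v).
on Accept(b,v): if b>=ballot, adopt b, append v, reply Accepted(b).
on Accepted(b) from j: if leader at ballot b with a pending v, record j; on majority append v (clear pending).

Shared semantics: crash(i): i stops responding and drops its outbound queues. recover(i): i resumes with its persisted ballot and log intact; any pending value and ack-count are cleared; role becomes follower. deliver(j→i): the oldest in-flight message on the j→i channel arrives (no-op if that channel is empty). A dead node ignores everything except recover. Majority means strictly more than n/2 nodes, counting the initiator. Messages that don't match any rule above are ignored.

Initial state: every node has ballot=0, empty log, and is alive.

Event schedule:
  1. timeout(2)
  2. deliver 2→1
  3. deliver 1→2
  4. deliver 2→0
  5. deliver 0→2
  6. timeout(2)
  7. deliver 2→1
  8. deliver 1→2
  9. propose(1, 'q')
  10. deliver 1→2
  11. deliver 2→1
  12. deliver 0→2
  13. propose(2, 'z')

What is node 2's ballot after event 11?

8

step 1 timeout(2): 2={cand,b=5,log=-}
step 2 deliver 2→1: 1={foll,b=5,log=-}
step 3 deliver 1→2: 2={lead,b=5,log=-}
step 4 deliver 2→0: 0={foll,b=5,log=-}
step 5 deliver 0→2: —
step 6 timeout(2): 2={cand,b=8,log=-}
step 7 deliver 2→1: 1={foll,b=8,log=-}
step 8 deliver 1→2: 2={lead,b=8,log=-}
step 9 propose(1,'q'): —
step 10 deliver 1→2: —
step 11 deliver 2→1: —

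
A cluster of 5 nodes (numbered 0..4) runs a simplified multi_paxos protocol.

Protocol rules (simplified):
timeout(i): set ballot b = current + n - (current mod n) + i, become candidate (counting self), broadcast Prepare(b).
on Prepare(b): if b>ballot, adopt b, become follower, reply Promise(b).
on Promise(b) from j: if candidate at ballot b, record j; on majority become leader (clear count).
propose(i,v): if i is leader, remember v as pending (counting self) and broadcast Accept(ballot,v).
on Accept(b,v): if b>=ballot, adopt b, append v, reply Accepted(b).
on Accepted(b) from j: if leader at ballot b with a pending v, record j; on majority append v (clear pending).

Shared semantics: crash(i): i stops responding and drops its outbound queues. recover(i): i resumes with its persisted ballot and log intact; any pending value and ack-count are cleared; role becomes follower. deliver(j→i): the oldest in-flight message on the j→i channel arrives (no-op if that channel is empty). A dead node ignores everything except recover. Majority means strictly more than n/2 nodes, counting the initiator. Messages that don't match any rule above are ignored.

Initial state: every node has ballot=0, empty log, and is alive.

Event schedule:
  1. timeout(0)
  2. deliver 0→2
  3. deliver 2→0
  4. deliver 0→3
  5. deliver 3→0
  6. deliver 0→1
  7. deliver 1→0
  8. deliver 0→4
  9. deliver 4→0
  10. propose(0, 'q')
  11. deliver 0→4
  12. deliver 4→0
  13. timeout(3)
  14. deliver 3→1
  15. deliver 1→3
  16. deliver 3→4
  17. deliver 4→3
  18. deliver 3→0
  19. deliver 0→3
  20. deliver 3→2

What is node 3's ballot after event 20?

e1 timeout(0): 0[cand,b=5,-]
e2 deliver 0→2: 2[foll,b=5,-]
e3 deliver 2→0: ·
e4 deliver 0→3: 3[foll,b=5,-]
e5 deliver 3→0: 0[lead,b=5,-]
e6 deliver 0→1: 1[foll,b=5,-]
e7 deliver 1→0: ·
e8 deliver 0→4: 4[foll,b=5,-]
e9 deliver 4→0: ·
e10 propose(0,'q'): ·
e11 deliver 0→4: 4[foll,b=5,q]
e12 deliver 4→0: ·
e13 timeout(3): 3[cand,b=13,-]
e14 deliver 3→1: 1[foll,b=13,-]
e15 deliver 1→3: ·
e16 deliver 3→4: 4[foll,b=13,q]
e17 deliver 4→3: 3[lead,b=13,-]
e18 deliver 3→0: 0[foll,b=13,-]
e19 deliver 0→3: ·
e20 deliver 3→2: 2[foll,b=13,-]

13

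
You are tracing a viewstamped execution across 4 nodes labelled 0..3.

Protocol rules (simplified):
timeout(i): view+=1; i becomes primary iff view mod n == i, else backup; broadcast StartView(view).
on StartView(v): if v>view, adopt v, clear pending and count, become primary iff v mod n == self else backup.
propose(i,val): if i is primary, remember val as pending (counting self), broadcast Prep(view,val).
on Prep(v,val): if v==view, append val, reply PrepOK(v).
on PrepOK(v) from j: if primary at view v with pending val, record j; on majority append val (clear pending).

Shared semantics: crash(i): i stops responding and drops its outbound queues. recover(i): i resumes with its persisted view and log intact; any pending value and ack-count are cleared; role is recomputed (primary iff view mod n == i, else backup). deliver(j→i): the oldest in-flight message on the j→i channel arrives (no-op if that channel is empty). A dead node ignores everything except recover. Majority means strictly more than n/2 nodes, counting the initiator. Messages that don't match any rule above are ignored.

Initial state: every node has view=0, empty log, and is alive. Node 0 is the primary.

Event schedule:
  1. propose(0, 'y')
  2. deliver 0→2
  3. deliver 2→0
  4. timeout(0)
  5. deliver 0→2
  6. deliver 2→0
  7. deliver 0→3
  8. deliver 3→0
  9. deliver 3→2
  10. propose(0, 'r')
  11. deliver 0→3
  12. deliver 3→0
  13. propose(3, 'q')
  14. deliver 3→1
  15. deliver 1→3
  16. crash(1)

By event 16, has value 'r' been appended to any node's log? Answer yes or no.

no

1. propose(0,'y'):  nop
2. deliver 0→2:  <2:back v0 y>
3. deliver 2→0:  nop
4. timeout(0):  <0:back v1 ->
5. deliver 0→2:  <2:back v1 y>
6. deliver 2→0:  nop
7. deliver 0→3:  <3:back v0 y>
8. deliver 3→0:  nop
9. deliver 3→2:  nop
10. propose(0,'r'):  nop
11. deliver 0→3:  <3:back v1 y>
12. deliver 3→0:  nop
13. propose(3,'q'):  nop
14. deliver 3→1:  nop
15. deliver 1→3:  nop
16. crash(1):  <1:✗back v0 ->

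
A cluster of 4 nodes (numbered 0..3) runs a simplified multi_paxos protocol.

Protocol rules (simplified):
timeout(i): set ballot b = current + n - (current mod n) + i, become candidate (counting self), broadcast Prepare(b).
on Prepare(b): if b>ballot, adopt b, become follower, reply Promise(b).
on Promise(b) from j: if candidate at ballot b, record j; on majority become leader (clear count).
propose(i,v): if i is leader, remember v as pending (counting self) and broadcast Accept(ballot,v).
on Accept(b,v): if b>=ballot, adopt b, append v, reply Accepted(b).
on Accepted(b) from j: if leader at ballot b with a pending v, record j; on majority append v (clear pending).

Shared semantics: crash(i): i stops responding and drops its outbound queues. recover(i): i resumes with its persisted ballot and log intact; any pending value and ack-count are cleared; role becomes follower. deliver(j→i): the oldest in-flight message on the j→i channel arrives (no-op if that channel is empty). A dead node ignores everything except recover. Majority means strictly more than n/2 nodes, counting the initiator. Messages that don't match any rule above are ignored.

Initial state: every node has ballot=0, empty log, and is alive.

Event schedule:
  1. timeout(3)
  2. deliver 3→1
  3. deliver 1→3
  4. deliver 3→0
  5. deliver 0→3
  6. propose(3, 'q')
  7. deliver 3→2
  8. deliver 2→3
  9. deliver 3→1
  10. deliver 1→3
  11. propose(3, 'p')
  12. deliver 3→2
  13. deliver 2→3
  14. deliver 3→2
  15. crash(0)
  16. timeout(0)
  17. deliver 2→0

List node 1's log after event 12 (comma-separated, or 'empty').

q

after 1 — timeout(3): n3:cand/b7/[-]
after 2 — deliver 3→1: n1:foll/b7/[-]
after 3 — deliver 1→3: ·
after 4 — deliver 3→0: n0:foll/b7/[-]
after 5 — deliver 0→3: n3:lead/b7/[-]
after 6 — propose(3,'q'): ·
after 7 — deliver 3→2: n2:foll/b7/[-]
after 8 — deliver 2→3: ·
after 9 — deliver 3→1: n1:foll/b7/[q]
after 10 — deliver 1→3: ·
after 11 — propose(3,'p'): ·
after 12 — deliver 3→2: n2:foll/b7/[q]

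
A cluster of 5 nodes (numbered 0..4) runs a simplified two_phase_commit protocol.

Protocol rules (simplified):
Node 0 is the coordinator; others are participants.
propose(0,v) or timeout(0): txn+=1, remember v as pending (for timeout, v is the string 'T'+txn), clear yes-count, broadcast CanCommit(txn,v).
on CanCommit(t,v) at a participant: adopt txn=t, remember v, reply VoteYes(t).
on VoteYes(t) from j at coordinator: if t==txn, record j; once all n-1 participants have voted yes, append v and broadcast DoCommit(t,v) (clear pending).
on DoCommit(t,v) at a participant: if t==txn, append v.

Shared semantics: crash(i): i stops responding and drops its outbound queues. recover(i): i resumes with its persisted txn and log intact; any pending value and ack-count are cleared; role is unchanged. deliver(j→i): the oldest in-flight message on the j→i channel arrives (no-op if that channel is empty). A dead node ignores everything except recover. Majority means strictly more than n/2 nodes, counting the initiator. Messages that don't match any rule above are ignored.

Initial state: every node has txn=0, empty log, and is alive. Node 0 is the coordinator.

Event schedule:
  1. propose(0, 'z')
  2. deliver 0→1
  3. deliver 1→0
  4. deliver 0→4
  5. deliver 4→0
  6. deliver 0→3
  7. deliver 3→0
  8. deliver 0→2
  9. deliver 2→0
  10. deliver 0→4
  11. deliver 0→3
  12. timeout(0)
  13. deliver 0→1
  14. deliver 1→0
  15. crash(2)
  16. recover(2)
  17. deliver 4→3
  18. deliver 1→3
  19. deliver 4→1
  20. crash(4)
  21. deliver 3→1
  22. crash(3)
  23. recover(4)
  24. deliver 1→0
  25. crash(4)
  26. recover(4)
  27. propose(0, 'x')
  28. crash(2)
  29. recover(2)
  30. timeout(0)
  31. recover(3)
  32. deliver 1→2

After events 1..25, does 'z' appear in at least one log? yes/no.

yes

1. propose(0,'z'):  <0:coor t1 ->
2. deliver 0→1:  <1:part t1 ->
3. deliver 1→0:  nop
4. deliver 0→4:  <4:part t1 ->
5. deliver 4→0:  nop
6. deliver 0→3:  <3:part t1 ->
7. deliver 3→0:  nop
8. deliver 0→2:  <2:part t1 ->
9. deliver 2→0:  <0:coor t1 z>
10. deliver 0→4:  <4:part t1 z>
11. deliver 0→3:  <3:part t1 z>
12. timeout(0):  <0:coor t2 z>
13. deliver 0→1:  <1:part t1 z>
14. deliver 1→0:  nop
15. crash(2):  <2:✗part t1 ->
16. recover(2):  <2:part t1 ->
17. deliver 4→3:  nop
18. deliver 1→3:  nop
19. deliver 4→1:  nop
20. crash(4):  <4:✗part t1 z>
21. deliver 3→1:  nop
22. crash(3):  <3:✗part t1 z>
23. recover(4):  <4:part t1 z>
24. deliver 1→0:  nop
25. crash(4):  <4:✗part t1 z>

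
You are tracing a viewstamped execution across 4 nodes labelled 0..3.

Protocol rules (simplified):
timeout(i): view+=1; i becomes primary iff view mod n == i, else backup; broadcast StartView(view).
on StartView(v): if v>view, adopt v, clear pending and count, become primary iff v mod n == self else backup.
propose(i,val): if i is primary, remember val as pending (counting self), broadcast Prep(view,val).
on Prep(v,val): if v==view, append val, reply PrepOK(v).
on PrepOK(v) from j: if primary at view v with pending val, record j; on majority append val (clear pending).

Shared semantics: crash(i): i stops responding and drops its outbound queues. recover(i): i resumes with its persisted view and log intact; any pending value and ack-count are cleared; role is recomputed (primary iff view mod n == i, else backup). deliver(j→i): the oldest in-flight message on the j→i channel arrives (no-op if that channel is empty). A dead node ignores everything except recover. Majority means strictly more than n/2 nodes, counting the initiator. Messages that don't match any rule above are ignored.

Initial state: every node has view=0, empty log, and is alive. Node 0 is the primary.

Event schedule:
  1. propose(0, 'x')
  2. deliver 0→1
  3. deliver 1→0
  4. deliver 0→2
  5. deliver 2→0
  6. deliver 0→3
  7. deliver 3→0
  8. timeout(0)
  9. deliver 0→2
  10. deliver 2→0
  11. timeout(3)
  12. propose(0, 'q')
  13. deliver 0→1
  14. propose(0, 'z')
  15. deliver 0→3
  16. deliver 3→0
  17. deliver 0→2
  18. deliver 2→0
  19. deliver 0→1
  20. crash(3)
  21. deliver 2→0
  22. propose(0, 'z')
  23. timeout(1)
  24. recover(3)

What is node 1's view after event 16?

e1 propose(0,'x'): ·
e2 deliver 0→1: 1[back,v=0,x]
e3 deliver 1→0: ·
e4 deliver 0→2: 2[back,v=0,x]
e5 deliver 2→0: 0[prim,v=0,x]
e6 deliver 0→3: 3[back,v=0,x]
e7 deliver 3→0: ·
e8 timeout(0): 0[back,v=1,x]
e9 deliver 0→2: 2[back,v=1,x]
e10 deliver 2→0: ·
e11 timeout(3): 3[back,v=1,x]
e12 propose(0,'q'): ·
e13 deliver 0→1: 1[prim,v=1,x]
e14 propose(0,'z'): ·
e15 deliver 0→3: ·
e16 deliver 3→0: ·

1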